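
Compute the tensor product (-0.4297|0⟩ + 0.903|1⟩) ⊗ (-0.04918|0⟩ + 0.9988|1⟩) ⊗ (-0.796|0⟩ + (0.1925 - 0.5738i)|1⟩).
-0.01682|000⟩ + (0.004068 - 0.01213i)|001⟩ + 0.3416|010⟩ + (-0.08262 + 0.2463i)|011⟩ + 0.03535|100⟩ + (-0.008549 + 0.02548i)|101⟩ - 0.7179|110⟩ + (0.1736 - 0.5175i)|111⟩

amp(|b₁b₂…⟩) = product of the factor amplitudes for bits b₁, b₂, …; only kets whose every factor amplitude is nonzero survive.
|000⟩: (-0.4297)(-0.04918)(-0.796) = -0.01682
|001⟩: (-0.4297)(-0.04918)(0.1925 - 0.5738i) = (0.004068 - 0.01213i)
|010⟩: (-0.4297)(0.9988)(-0.796) = 0.3416
|011⟩: (-0.4297)(0.9988)(0.1925 - 0.5738i) = (-0.08262 + 0.2463i)
|100⟩: (0.903)(-0.04918)(-0.796) = 0.03535
|101⟩: (0.903)(-0.04918)(0.1925 - 0.5738i) = (-0.008549 + 0.02548i)
|110⟩: (0.903)(0.9988)(-0.796) = -0.7179
|111⟩: (0.903)(0.9988)(0.1925 - 0.5738i) = (0.1736 - 0.5175i)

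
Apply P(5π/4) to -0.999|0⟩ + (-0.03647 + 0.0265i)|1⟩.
-0.999|0⟩ + (0.04453 + 0.00705i)|1⟩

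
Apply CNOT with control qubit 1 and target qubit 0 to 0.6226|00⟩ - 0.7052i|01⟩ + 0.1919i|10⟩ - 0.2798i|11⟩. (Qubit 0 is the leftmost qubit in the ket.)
0.6226|00⟩ - 0.2798i|01⟩ + 0.1919i|10⟩ - 0.7052i|11⟩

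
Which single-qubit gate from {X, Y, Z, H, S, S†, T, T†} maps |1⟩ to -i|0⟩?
Y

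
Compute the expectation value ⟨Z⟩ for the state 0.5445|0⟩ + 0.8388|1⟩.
-0.4071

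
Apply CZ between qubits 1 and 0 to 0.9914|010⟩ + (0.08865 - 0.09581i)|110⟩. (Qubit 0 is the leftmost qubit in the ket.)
0.9914|010⟩ + (-0.08865 + 0.09581i)|110⟩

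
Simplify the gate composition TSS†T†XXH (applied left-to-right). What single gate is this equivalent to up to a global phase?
H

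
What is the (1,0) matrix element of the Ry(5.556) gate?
0.3556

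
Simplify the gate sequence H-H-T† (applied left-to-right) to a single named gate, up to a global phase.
T†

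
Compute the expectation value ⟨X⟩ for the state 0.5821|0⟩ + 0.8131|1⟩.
0.9466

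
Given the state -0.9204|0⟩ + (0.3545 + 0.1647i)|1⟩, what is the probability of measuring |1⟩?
0.1528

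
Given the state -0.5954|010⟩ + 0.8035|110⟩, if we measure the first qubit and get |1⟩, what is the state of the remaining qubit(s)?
|10⟩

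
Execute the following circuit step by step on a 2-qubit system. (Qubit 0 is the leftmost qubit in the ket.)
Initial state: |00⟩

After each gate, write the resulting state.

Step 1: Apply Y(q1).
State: i|01⟩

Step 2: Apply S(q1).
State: -|01⟩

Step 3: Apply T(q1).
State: (-1/√2 - (1/√2)i)|01⟩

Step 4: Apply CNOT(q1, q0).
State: (-1/√2 - (1/√2)i)|11⟩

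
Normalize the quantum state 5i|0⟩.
i|0⟩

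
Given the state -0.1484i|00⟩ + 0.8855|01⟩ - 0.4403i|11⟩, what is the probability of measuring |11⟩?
0.1939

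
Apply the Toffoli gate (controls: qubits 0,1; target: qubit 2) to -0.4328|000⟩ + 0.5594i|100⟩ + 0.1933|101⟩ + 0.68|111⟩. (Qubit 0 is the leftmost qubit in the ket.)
-0.4328|000⟩ + 0.5594i|100⟩ + 0.1933|101⟩ + 0.68|110⟩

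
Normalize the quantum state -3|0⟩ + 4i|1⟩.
-0.6|0⟩ + 0.8i|1⟩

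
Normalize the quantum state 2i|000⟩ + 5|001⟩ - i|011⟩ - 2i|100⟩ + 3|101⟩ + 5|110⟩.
0.2425i|000⟩ + 0.6063|001⟩ - 0.1213i|011⟩ - 0.2425i|100⟩ + 0.3638|101⟩ + 0.6063|110⟩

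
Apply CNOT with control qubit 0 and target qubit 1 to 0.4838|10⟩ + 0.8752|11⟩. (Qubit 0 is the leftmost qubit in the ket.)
0.8752|10⟩ + 0.4838|11⟩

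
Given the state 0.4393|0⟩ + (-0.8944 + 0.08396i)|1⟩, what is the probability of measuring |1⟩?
0.807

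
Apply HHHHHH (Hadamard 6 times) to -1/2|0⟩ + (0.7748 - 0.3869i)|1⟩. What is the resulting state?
-1/2|0⟩ + (0.7748 - 0.3869i)|1⟩

H² = I, so an even number of Hadamards cancels: H^6 = I and the state is unchanged.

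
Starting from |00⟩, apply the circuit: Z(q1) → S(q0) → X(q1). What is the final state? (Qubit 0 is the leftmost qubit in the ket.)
|01⟩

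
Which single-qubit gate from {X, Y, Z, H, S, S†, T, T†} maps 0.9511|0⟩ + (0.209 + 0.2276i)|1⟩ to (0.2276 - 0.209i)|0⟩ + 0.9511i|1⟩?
Y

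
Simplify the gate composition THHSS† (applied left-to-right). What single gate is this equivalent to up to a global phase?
T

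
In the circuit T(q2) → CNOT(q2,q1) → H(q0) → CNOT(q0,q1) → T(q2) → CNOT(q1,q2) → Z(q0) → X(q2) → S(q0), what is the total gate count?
9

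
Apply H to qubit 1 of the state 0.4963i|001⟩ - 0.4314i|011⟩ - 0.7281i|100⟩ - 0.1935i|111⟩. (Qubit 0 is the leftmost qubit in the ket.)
0.04589i|001⟩ + 0.656i|011⟩ - 0.5148i|100⟩ - 0.1368i|101⟩ - 0.5148i|110⟩ + 0.1368i|111⟩

H on qubit 1 mixes each pair of kets that differ only in qubit 1: amplitudes (a, b) of (|…0…⟩, |…1…⟩) become ((a + b)/√2, (a − b)/√2). Kets absent from the input have amplitude 0.
(|001⟩, |011⟩): (a, b) = (0.4963i, -0.4314i) → (0.04589i, 0.656i)
(|100⟩, |110⟩): (a, b) = (-0.7281i, 0) → (-0.5148i, -0.5148i)
(|101⟩, |111⟩): (a, b) = (0, -0.1935i) → (-0.1368i, 0.1368i)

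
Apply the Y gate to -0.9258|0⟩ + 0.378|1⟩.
-0.378i|0⟩ - 0.9258i|1⟩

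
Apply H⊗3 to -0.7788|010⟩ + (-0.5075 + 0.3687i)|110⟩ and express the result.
(-0.4548 + 0.1304i)|000⟩ + (-0.4548 + 0.1304i)|001⟩ + (0.4548 - 0.1304i)|010⟩ + (0.4548 - 0.1304i)|011⟩ + (-0.09592 - 0.1304i)|100⟩ + (-0.09592 - 0.1304i)|101⟩ + (0.09592 + 0.1304i)|110⟩ + (0.09592 + 0.1304i)|111⟩

H⊗3 gives amp(|y⟩) = (1/2√2) Σ_x (−1)^(x·y) amp(|x⟩), where x·y is the number of positions in which both x and y have a 1.
|000⟩: (-0.7788 + (-0.5075 + 0.3687i))/(2√2) = (-0.4548 + 0.1304i)
|001⟩: (-0.7788 + (-0.5075 + 0.3687i))/(2√2) = (-0.4548 + 0.1304i)
|010⟩: (0.7788 - (-0.5075 + 0.3687i))/(2√2) = (0.4548 - 0.1304i)
|011⟩: (0.7788 - (-0.5075 + 0.3687i))/(2√2) = (0.4548 - 0.1304i)
|100⟩: (-0.7788 - (-0.5075 + 0.3687i))/(2√2) = (-0.09592 - 0.1304i)
|101⟩: (-0.7788 - (-0.5075 + 0.3687i))/(2√2) = (-0.09592 - 0.1304i)
|110⟩: (0.7788 + (-0.5075 + 0.3687i))/(2√2) = (0.09592 + 0.1304i)
|111⟩: (0.7788 + (-0.5075 + 0.3687i))/(2√2) = (0.09592 + 0.1304i)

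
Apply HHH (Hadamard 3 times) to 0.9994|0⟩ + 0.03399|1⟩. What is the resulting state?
0.7307|0⟩ + 0.6826|1⟩

H² = I, so H^3 = H: a single Hadamard. With (a, b) = (0.9994, 0.03399), H gives ((a + b)/√2, (a − b)/√2) = (0.7307, 0.6826).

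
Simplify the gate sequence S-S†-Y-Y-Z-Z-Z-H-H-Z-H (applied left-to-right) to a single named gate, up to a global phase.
H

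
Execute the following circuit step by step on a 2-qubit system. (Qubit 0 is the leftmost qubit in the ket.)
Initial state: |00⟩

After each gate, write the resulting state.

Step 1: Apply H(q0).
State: 1/√2|00⟩ + 1/√2|10⟩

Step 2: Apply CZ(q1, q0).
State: 1/√2|00⟩ + 1/√2|10⟩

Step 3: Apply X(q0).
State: 1/√2|00⟩ + 1/√2|10⟩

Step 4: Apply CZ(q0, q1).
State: 1/√2|00⟩ + 1/√2|10⟩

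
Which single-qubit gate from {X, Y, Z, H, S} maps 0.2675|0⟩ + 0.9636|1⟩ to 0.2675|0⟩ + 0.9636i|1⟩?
S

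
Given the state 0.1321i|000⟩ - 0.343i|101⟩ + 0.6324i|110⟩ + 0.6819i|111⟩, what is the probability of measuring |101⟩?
0.1176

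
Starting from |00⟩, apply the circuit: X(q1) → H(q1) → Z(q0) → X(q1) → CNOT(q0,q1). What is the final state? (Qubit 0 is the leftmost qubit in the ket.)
-1/√2|00⟩ + 1/√2|01⟩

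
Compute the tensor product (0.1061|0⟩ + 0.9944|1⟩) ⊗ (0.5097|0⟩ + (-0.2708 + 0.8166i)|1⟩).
0.05408|00⟩ + (-0.02873 + 0.08664i)|01⟩ + 0.5068|10⟩ + (-0.2693 + 0.812i)|11⟩

amp(|b₁b₂…⟩) = product of the factor amplitudes for bits b₁, b₂, …; only kets whose every factor amplitude is nonzero survive.
|00⟩: (0.1061)(0.5097) = 0.05408
|01⟩: (0.1061)(-0.2708 + 0.8166i) = (-0.02873 + 0.08664i)
|10⟩: (0.9944)(0.5097) = 0.5068
|11⟩: (0.9944)(-0.2708 + 0.8166i) = (-0.2693 + 0.812i)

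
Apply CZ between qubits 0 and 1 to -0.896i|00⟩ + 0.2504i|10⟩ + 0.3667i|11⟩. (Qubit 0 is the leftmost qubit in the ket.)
-0.896i|00⟩ + 0.2504i|10⟩ - 0.3667i|11⟩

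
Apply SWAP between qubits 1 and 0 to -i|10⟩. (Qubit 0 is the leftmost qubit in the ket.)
-i|01⟩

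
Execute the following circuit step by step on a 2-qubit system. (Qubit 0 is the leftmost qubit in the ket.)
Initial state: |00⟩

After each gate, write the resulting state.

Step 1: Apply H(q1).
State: 1/√2|00⟩ + 1/√2|01⟩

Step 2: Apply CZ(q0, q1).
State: 1/√2|00⟩ + 1/√2|01⟩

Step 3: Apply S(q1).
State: 1/√2|00⟩ + (1/√2)i|01⟩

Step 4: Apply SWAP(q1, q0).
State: 1/√2|00⟩ + (1/√2)i|10⟩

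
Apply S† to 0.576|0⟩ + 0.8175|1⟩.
0.576|0⟩ - 0.8175i|1⟩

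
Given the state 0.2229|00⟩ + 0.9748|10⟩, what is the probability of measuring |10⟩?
0.9502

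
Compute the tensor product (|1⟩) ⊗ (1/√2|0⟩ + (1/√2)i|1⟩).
1/√2|10⟩ + (1/√2)i|11⟩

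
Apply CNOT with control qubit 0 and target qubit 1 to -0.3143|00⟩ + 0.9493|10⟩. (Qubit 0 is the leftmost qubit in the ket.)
-0.3143|00⟩ + 0.9493|11⟩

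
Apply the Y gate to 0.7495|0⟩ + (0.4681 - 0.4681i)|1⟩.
(-0.4681 - 0.4681i)|0⟩ + 0.7495i|1⟩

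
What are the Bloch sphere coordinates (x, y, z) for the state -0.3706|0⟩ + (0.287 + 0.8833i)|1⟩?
(-0.2127, -0.6547, -0.7252)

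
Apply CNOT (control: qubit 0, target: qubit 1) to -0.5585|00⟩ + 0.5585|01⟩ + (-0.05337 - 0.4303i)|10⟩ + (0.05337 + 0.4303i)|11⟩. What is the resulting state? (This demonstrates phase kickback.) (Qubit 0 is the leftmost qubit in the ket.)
-0.5585|00⟩ + 0.5585|01⟩ + (0.05337 + 0.4303i)|10⟩ + (-0.05337 - 0.4303i)|11⟩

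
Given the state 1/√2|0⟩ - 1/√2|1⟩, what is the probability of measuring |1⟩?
1/2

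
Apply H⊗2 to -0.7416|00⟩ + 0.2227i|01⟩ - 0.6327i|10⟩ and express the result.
(-0.3708 - 0.205i)|00⟩ + (-0.3708 - 0.4277i)|01⟩ + (-0.3708 + 0.4277i)|10⟩ + (-0.3708 + 0.205i)|11⟩

H⊗2 gives amp(|y⟩) = (1/2) Σ_x (−1)^(x·y) amp(|x⟩), where x·y is the number of positions in which both x and y have a 1.
|00⟩: (-0.7416 + 0.2227i - 0.6327i)/2 = (-0.3708 - 0.205i)
|01⟩: (-0.7416 - 0.2227i - 0.6327i)/2 = (-0.3708 - 0.4277i)
|10⟩: (-0.7416 + 0.2227i + 0.6327i)/2 = (-0.3708 + 0.4277i)
|11⟩: (-0.7416 - 0.2227i + 0.6327i)/2 = (-0.3708 + 0.205i)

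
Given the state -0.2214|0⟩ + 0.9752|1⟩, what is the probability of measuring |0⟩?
0.04902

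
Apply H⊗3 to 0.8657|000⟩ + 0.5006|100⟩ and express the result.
0.4831|000⟩ + 0.4831|001⟩ + 0.4831|010⟩ + 0.4831|011⟩ + 0.1291|100⟩ + 0.1291|101⟩ + 0.1291|110⟩ + 0.1291|111⟩

H⊗3 gives amp(|y⟩) = (1/2√2) Σ_x (−1)^(x·y) amp(|x⟩), where x·y is the number of positions in which both x and y have a 1.
|000⟩: (0.8657 + 0.5006)/(2√2) = 0.4831
|001⟩: (0.8657 + 0.5006)/(2√2) = 0.4831
|010⟩: (0.8657 + 0.5006)/(2√2) = 0.4831
|011⟩: (0.8657 + 0.5006)/(2√2) = 0.4831
|100⟩: (0.8657 - 0.5006)/(2√2) = 0.1291
|101⟩: (0.8657 - 0.5006)/(2√2) = 0.1291
|110⟩: (0.8657 - 0.5006)/(2√2) = 0.1291
|111⟩: (0.8657 - 0.5006)/(2√2) = 0.1291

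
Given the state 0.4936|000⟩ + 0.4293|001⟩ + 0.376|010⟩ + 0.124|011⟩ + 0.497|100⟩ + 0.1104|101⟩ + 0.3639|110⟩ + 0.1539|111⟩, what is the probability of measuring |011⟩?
0.01538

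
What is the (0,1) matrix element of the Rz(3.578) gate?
0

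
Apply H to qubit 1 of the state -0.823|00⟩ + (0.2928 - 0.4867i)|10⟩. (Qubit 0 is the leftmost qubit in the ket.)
-0.5819|00⟩ - 0.5819|01⟩ + (0.207 - 0.3441i)|10⟩ + (0.207 - 0.3441i)|11⟩

H on qubit 1 mixes each pair of kets that differ only in qubit 1: amplitudes (a, b) of (|…0…⟩, |…1…⟩) become ((a + b)/√2, (a − b)/√2). Kets absent from the input have amplitude 0.
(|00⟩, |01⟩): (a, b) = (-0.823, 0) → (-0.5819, -0.5819)
(|10⟩, |11⟩): (a, b) = ((0.2928 - 0.4867i), 0) → ((0.207 - 0.3441i), (0.207 - 0.3441i))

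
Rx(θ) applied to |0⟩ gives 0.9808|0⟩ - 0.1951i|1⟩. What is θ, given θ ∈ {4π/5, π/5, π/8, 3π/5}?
π/8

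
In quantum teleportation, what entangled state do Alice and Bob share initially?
Bell state |Φ+⟩ = (|00⟩ + |11⟩)/√2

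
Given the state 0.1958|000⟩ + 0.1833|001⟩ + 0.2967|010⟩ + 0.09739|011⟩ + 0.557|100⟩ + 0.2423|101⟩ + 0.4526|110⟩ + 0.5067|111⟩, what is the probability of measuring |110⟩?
0.2048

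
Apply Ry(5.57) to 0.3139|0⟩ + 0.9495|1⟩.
-0.6256|0⟩ - 0.7802|1⟩

Ry(5.57) = [[cos(θ/2), −sin(θ/2)], [sin(θ/2), cos(θ/2)]]; θ = 5.57, cos(θ/2) ≈ -0.937092, sin(θ/2) ≈ 0.349083.
With a = amp(|0⟩) = 0.3139 and b = amp(|1⟩) = 0.9495:
new amp(|0⟩) = (-0.937092)·a + (-0.349083)·b = -0.6256
new amp(|1⟩) = (0.349083)·a + (-0.937092)·b = -0.7802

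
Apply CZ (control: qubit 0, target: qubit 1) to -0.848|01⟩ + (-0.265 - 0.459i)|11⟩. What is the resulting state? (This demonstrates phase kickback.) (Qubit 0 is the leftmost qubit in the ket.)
-0.848|01⟩ + (0.265 + 0.459i)|11⟩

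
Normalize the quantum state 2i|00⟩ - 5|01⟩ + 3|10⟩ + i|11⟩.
0.3203i|00⟩ - 0.8006|01⟩ + 0.4804|10⟩ + 0.1601i|11⟩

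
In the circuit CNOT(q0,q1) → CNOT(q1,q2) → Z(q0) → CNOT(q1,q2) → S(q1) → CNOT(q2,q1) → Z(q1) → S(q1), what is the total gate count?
8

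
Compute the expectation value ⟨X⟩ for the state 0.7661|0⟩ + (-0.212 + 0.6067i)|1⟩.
-0.3248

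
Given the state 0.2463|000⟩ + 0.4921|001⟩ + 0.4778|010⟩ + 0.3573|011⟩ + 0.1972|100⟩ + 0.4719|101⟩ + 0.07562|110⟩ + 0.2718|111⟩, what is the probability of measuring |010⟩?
0.2283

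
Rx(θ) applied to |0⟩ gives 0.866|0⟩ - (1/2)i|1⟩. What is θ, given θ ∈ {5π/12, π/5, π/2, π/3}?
π/3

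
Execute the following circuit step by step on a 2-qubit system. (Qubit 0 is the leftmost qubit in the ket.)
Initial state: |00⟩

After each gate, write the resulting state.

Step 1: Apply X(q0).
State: |10⟩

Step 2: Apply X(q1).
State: |11⟩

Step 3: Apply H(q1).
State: 1/√2|10⟩ - 1/√2|11⟩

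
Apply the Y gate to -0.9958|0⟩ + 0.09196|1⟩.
-0.09196i|0⟩ - 0.9958i|1⟩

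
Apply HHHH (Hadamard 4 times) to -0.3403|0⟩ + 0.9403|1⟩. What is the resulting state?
-0.3403|0⟩ + 0.9403|1⟩

H² = I, so an even number of Hadamards cancels: H^4 = I and the state is unchanged.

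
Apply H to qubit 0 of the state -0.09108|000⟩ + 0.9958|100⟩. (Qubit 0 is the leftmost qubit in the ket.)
0.6397|000⟩ - 0.7685|100⟩

H on qubit 0 mixes each pair of kets that differ only in qubit 0: amplitudes (a, b) of (|…0…⟩, |…1…⟩) become ((a + b)/√2, (a − b)/√2). Kets absent from the input have amplitude 0.
(|000⟩, |100⟩): (a, b) = (-0.09108, 0.9958) → (0.6397, -0.7685)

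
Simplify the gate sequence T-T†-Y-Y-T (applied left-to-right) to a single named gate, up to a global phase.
T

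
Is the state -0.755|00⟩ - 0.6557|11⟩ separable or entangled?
Entangled

Writing the state as a|00⟩ + b|01⟩ + c|10⟩ + d|11⟩, it is a product state iff ad − bc = 0.
Here (a, b, c, d) = (-0.755, 0, 0, -0.6557): ad − bc = (-0.755)(-0.6557) − (0)(0) = 0.4951 ≠ 0, so the state is entangled.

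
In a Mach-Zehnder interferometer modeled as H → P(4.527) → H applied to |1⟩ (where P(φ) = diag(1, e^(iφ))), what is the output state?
(0.5922 + 0.4914i)|0⟩ + (0.4078 - 0.4914i)|1⟩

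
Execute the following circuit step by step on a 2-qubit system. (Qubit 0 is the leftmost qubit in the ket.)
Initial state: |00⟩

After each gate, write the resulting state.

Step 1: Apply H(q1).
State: 1/√2|00⟩ + 1/√2|01⟩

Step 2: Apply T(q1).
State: 1/√2|00⟩ + (1/2 + (1/2)i)|01⟩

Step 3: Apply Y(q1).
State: (1/2 - (1/2)i)|00⟩ + (1/√2)i|01⟩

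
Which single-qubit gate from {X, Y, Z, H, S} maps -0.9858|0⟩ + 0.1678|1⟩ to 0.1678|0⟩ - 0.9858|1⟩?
X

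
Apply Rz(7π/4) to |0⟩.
(-0.9239 - 0.3827i)|0⟩

Rz(7π/4) = [[e^(−iθ/2), 0], [0, e^(iθ/2)]] with e^(±iθ/2) = cos(θ/2) ± i·sin(θ/2); θ = 7π/4, cos(θ/2) ≈ -0.92388, sin(θ/2) ≈ 0.382683.
With a = amp(|0⟩) = 1 and b = amp(|1⟩) = 0:
new amp(|0⟩) = (-0.92388 - 0.382683i)·a = (-0.9239 - 0.3827i)
new amp(|1⟩) = (-0.92388 + 0.382683i)·b = 0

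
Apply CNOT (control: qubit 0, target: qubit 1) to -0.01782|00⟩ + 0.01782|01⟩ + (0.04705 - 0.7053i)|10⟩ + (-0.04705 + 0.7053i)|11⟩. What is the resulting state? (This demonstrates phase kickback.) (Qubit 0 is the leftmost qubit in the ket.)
-0.01782|00⟩ + 0.01782|01⟩ + (-0.04705 + 0.7053i)|10⟩ + (0.04705 - 0.7053i)|11⟩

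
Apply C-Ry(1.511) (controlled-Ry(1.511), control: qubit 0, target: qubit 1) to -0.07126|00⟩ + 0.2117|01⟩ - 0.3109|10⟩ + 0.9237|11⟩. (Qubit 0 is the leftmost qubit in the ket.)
-0.07126|00⟩ + 0.2117|01⟩ - 0.8597|10⟩ + 0.4592|11⟩

C-Ry(1.511) leaves the control-|0⟩ kets |00⟩, |01⟩ unchanged and applies Ry(1.511) to qubit 1 on the control-|1⟩ pair (|10⟩, |11⟩).
Ry(1.511) = [[cos(θ/2), −sin(θ/2)], [sin(θ/2), cos(θ/2)]]; θ = 1.511, cos(θ/2) ≈ 0.727929, sin(θ/2) ≈ 0.685653.
With a = amp(|10⟩) = -0.3109 and b = amp(|11⟩) = 0.9237:
new amp(|10⟩) = (0.727929)·a + (-0.685653)·b = -0.8597
new amp(|11⟩) = (0.685653)·a + (0.727929)·b = 0.4592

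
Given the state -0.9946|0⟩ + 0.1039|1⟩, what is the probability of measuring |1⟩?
0.0108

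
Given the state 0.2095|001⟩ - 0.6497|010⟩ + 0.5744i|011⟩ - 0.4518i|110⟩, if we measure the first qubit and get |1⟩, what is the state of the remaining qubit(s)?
-i|10⟩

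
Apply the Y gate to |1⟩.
-i|0⟩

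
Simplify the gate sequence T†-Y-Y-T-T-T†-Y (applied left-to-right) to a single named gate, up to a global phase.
Y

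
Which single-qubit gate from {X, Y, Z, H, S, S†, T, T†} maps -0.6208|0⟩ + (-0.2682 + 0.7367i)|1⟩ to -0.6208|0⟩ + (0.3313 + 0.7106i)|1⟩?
T†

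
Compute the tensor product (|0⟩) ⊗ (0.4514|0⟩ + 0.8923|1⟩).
0.4514|00⟩ + 0.8923|01⟩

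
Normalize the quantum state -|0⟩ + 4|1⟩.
-0.2425|0⟩ + 0.9701|1⟩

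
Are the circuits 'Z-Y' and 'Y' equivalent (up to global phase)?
No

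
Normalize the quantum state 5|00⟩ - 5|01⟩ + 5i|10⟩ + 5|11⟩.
1/2|00⟩ - 1/2|01⟩ + (1/2)i|10⟩ + 1/2|11⟩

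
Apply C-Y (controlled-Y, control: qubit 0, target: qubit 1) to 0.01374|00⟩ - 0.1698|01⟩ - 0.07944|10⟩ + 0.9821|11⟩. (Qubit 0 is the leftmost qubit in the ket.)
0.01374|00⟩ - 0.1698|01⟩ - 0.9821i|10⟩ - 0.07944i|11⟩

C-Y leaves the control-|0⟩ kets |00⟩, |01⟩ unchanged and applies Y to qubit 1 on the control-|1⟩ pair (|10⟩, |11⟩).
Y = [[0, -i], [i, 0]].
With a = amp(|10⟩) = -0.07944 and b = amp(|11⟩) = 0.9821:
new amp(|10⟩) = (-i)·b = -0.9821i
new amp(|11⟩) = (i)·a = -0.07944i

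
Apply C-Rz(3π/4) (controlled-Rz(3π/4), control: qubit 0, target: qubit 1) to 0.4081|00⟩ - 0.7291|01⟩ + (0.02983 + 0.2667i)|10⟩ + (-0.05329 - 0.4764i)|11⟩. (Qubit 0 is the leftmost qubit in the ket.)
0.4081|00⟩ - 0.7291|01⟩ + (0.2578 + 0.0745i)|10⟩ + (0.4197 - 0.2315i)|11⟩

C-Rz(3π/4) leaves the control-|0⟩ kets |00⟩, |01⟩ unchanged and applies Rz(3π/4) to qubit 1 on the control-|1⟩ pair (|10⟩, |11⟩).
Rz(3π/4) = [[e^(−iθ/2), 0], [0, e^(iθ/2)]] with e^(±iθ/2) = cos(θ/2) ± i·sin(θ/2); θ = 3π/4, cos(θ/2) ≈ 0.382683, sin(θ/2) ≈ 0.92388.
With a = amp(|10⟩) = (0.02983 + 0.2667i) and b = amp(|11⟩) = (-0.05329 - 0.4764i):
new amp(|10⟩) = (0.382683 - 0.92388i)·a = (0.2578 + 0.0745i)
new amp(|11⟩) = (0.382683 + 0.92388i)·b = (0.4197 - 0.2315i)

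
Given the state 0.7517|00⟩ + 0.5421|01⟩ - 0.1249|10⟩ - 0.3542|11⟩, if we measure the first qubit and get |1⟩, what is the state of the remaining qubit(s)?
-0.3326|0⟩ - 0.9431|1⟩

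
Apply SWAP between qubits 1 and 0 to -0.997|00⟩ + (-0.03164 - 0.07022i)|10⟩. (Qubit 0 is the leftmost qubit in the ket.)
-0.997|00⟩ + (-0.03164 - 0.07022i)|01⟩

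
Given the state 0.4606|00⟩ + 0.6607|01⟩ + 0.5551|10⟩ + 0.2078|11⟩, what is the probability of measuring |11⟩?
0.04318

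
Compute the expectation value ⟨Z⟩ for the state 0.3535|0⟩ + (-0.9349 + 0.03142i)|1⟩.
-0.7501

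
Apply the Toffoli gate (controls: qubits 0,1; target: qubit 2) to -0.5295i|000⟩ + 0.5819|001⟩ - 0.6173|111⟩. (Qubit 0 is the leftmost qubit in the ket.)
-0.5295i|000⟩ + 0.5819|001⟩ - 0.6173|110⟩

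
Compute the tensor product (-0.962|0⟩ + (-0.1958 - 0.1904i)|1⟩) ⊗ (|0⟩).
-0.962|00⟩ + (-0.1958 - 0.1904i)|10⟩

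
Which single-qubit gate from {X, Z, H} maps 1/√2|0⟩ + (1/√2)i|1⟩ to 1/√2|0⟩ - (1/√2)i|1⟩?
Z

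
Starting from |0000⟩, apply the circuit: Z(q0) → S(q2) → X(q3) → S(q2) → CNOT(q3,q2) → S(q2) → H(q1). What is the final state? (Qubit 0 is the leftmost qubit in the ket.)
(1/√2)i|0011⟩ + (1/√2)i|0111⟩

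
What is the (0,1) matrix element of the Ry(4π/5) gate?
-0.9511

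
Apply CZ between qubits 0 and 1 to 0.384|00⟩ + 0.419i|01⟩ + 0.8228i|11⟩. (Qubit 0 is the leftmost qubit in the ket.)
0.384|00⟩ + 0.419i|01⟩ - 0.8228i|11⟩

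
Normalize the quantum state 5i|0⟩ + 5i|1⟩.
(1/√2)i|0⟩ + (1/√2)i|1⟩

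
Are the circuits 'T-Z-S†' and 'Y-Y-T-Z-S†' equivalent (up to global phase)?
Yes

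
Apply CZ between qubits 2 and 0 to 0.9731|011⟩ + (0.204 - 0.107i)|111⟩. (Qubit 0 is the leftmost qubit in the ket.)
0.9731|011⟩ + (-0.204 + 0.107i)|111⟩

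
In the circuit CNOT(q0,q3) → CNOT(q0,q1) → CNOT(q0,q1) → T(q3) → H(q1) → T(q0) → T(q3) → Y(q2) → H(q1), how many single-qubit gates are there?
6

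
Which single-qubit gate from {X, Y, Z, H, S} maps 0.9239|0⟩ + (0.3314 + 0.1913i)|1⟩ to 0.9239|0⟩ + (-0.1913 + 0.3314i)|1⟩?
S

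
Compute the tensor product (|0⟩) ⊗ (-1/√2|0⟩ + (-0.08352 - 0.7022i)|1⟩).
-1/√2|00⟩ + (-0.08352 - 0.7022i)|01⟩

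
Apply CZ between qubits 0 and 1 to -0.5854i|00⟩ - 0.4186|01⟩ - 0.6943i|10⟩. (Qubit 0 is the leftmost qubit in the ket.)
-0.5854i|00⟩ - 0.4186|01⟩ - 0.6943i|10⟩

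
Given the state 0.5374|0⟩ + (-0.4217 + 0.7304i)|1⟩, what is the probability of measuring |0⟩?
0.2888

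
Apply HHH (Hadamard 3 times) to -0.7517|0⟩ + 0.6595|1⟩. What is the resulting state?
-0.0652|0⟩ - 0.9979|1⟩

H² = I, so H^3 = H: a single Hadamard. With (a, b) = (-0.7517, 0.6595), H gives ((a + b)/√2, (a − b)/√2) = (-0.0652, -0.9979).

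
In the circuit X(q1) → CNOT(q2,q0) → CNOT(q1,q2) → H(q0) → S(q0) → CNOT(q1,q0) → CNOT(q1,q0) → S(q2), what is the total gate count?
8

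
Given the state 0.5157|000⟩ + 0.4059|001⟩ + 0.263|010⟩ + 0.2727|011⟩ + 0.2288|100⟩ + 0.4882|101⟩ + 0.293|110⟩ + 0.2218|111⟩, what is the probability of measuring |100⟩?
0.05235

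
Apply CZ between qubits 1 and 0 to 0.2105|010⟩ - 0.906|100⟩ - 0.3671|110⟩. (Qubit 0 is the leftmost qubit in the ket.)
0.2105|010⟩ - 0.906|100⟩ + 0.3671|110⟩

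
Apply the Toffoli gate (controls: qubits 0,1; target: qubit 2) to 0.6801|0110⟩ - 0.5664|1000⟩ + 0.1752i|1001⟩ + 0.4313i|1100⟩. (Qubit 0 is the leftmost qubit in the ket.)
0.6801|0110⟩ - 0.5664|1000⟩ + 0.1752i|1001⟩ + 0.4313i|1110⟩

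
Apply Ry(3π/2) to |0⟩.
-1/√2|0⟩ + 1/√2|1⟩

Ry(3π/2) = [[cos(θ/2), −sin(θ/2)], [sin(θ/2), cos(θ/2)]]; θ = 3π/2, cos(θ/2) ≈ -0.707107, sin(θ/2) ≈ 0.707107.
With a = amp(|0⟩) = 1 and b = amp(|1⟩) = 0:
new amp(|0⟩) = (-0.707107)·a + (-0.707107)·b = -1/√2
new amp(|1⟩) = (0.707107)·a + (-0.707107)·b = 1/√2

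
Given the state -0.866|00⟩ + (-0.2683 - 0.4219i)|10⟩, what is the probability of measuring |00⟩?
0.75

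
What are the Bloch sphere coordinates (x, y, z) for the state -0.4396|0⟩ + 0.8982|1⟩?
(-0.7897, 0, -0.6135)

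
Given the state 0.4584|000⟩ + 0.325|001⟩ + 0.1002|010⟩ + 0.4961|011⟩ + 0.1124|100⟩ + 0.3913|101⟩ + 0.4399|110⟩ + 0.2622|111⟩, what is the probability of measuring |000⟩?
0.2101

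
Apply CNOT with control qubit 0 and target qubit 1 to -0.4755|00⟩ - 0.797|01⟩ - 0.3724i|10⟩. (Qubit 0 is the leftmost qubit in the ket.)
-0.4755|00⟩ - 0.797|01⟩ - 0.3724i|11⟩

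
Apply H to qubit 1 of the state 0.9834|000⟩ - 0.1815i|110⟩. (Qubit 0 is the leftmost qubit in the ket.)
0.6954|000⟩ + 0.6954|010⟩ - 0.1283i|100⟩ + 0.1283i|110⟩

H on qubit 1 mixes each pair of kets that differ only in qubit 1: amplitudes (a, b) of (|…0…⟩, |…1…⟩) become ((a + b)/√2, (a − b)/√2). Kets absent from the input have amplitude 0.
(|000⟩, |010⟩): (a, b) = (0.9834, 0) → (0.6954, 0.6954)
(|100⟩, |110⟩): (a, b) = (0, -0.1815i) → (-0.1283i, 0.1283i)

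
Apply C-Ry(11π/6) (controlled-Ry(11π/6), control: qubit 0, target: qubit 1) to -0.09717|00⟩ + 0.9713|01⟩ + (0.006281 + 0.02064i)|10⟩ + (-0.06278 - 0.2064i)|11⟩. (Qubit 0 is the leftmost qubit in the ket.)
-0.09717|00⟩ + 0.9713|01⟩ + (0.01018 + 0.03348i)|10⟩ + (0.06227 + 0.2047i)|11⟩

C-Ry(11π/6) leaves the control-|0⟩ kets |00⟩, |01⟩ unchanged and applies Ry(11π/6) to qubit 1 on the control-|1⟩ pair (|10⟩, |11⟩).
Ry(11π/6) = [[cos(θ/2), −sin(θ/2)], [sin(θ/2), cos(θ/2)]]; θ = 11π/6, cos(θ/2) ≈ -0.965926, sin(θ/2) ≈ 0.258819.
With a = amp(|10⟩) = (0.006281 + 0.02064i) and b = amp(|11⟩) = (-0.06278 - 0.2064i):
new amp(|10⟩) = (-0.965926)·a + (-0.258819)·b = (0.01018 + 0.03348i)
new amp(|11⟩) = (0.258819)·a + (-0.965926)·b = (0.06227 + 0.2047i)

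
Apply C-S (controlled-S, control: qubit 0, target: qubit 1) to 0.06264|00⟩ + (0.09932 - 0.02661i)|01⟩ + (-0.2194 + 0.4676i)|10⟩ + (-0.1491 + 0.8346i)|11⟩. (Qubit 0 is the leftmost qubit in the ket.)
0.06264|00⟩ + (0.09932 - 0.02661i)|01⟩ + (-0.2194 + 0.4676i)|10⟩ + (-0.8346 - 0.1491i)|11⟩

C-S leaves the control-|0⟩ kets |00⟩, |01⟩ unchanged and applies S to qubit 1 on the control-|1⟩ pair (|10⟩, |11⟩).
S = [[1, 0], [0, i]].
With a = amp(|10⟩) = (-0.2194 + 0.4676i) and b = amp(|11⟩) = (-0.1491 + 0.8346i):
new amp(|10⟩) = (1)·a = (-0.2194 + 0.4676i)
new amp(|11⟩) = (i)·b = (-0.8346 - 0.1491i)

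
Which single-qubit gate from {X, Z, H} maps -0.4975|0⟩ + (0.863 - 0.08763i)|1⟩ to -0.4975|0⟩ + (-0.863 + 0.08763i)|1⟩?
Z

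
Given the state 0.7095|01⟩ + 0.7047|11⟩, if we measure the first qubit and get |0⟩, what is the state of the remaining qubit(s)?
|1⟩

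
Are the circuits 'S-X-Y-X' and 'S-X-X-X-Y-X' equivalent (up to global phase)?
Yes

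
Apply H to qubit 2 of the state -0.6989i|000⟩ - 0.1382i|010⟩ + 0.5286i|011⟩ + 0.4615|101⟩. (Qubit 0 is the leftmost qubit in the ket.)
-0.4942i|000⟩ - 0.4942i|001⟩ + 0.2761i|010⟩ - 0.4715i|011⟩ + 0.3263|100⟩ - 0.3263|101⟩

H on qubit 2 mixes each pair of kets that differ only in qubit 2: amplitudes (a, b) of (|…0…⟩, |…1…⟩) become ((a + b)/√2, (a − b)/√2). Kets absent from the input have amplitude 0.
(|000⟩, |001⟩): (a, b) = (-0.6989i, 0) → (-0.4942i, -0.4942i)
(|010⟩, |011⟩): (a, b) = (-0.1382i, 0.5286i) → (0.2761i, -0.4715i)
(|100⟩, |101⟩): (a, b) = (0, 0.4615) → (0.3263, -0.3263)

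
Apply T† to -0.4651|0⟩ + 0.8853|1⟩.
-0.4651|0⟩ + (0.626 - 0.626i)|1⟩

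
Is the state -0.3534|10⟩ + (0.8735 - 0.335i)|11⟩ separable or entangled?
Separable

Writing the state as a|00⟩ + b|01⟩ + c|10⟩ + d|11⟩, it is a product state iff ad − bc = 0.
Here (a, b, c, d) = (0, 0, -0.3534, (0.8735 - 0.335i)): ad − bc = (0)(0.8735 - 0.335i) − (0)(-0.3534) = 0, so the state is separable.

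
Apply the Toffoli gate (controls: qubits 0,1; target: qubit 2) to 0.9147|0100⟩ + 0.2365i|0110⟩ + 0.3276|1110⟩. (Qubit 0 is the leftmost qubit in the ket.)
0.9147|0100⟩ + 0.2365i|0110⟩ + 0.3276|1100⟩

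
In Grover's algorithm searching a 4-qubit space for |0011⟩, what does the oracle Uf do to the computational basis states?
Uf|x⟩ = -|x⟩ if x = 0011, else |x⟩ (phase flip on target)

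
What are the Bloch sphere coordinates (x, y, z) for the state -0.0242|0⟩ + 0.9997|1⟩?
(-0.04839, 0, -0.9988)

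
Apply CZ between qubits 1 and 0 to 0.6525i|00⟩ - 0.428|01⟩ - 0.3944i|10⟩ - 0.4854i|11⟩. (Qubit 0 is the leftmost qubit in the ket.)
0.6525i|00⟩ - 0.428|01⟩ - 0.3944i|10⟩ + 0.4854i|11⟩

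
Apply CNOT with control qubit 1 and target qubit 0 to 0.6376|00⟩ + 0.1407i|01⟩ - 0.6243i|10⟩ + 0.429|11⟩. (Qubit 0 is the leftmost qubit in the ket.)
0.6376|00⟩ + 0.429|01⟩ - 0.6243i|10⟩ + 0.1407i|11⟩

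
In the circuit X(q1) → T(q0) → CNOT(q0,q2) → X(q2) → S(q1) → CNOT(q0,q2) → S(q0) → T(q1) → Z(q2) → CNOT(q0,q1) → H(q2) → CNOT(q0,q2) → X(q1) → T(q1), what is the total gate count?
14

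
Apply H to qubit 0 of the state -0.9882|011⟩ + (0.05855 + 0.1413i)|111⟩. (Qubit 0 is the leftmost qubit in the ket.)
(-0.6574 + 0.09991i)|011⟩ + (-0.7402 - 0.09991i)|111⟩

H on qubit 0 mixes each pair of kets that differ only in qubit 0: amplitudes (a, b) of (|…0…⟩, |…1…⟩) become ((a + b)/√2, (a − b)/√2). Kets absent from the input have amplitude 0.
(|011⟩, |111⟩): (a, b) = (-0.9882, (0.05855 + 0.1413i)) → ((-0.6574 + 0.09991i), (-0.7402 - 0.09991i))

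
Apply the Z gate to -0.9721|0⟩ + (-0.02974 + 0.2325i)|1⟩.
-0.9721|0⟩ + (0.02974 - 0.2325i)|1⟩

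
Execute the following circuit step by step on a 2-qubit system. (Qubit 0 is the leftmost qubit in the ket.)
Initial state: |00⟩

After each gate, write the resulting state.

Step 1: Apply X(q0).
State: |10⟩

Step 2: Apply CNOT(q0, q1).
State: |11⟩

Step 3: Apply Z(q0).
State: -|11⟩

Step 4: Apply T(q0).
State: (-1/√2 - (1/√2)i)|11⟩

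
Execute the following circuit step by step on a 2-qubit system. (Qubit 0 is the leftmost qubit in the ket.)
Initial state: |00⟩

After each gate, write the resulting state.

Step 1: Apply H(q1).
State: 1/√2|00⟩ + 1/√2|01⟩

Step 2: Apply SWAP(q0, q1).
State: 1/√2|00⟩ + 1/√2|10⟩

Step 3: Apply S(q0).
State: 1/√2|00⟩ + (1/√2)i|10⟩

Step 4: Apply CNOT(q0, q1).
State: 1/√2|00⟩ + (1/√2)i|11⟩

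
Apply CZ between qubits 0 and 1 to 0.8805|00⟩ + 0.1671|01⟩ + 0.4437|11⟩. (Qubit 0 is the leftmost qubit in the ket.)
0.8805|00⟩ + 0.1671|01⟩ - 0.4437|11⟩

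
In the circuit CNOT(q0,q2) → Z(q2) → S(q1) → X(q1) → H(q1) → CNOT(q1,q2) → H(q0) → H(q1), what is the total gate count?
8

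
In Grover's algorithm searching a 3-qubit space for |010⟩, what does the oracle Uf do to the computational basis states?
Uf|x⟩ = -|x⟩ if x = 010, else |x⟩ (phase flip on target)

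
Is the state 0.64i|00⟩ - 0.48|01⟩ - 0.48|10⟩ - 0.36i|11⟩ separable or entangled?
Separable

Writing the state as a|00⟩ + b|01⟩ + c|10⟩ + d|11⟩, it is a product state iff ad − bc = 0.
Here (a, b, c, d) = (0.64i, -0.48, -0.48, -0.36i): ad − bc = (0.64i)(-0.36i) − (-0.48)(-0.48) = 0, so the state is separable.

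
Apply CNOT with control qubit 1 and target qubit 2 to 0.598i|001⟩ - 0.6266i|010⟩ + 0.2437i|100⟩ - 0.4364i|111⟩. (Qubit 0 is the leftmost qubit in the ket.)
0.598i|001⟩ - 0.6266i|011⟩ + 0.2437i|100⟩ - 0.4364i|110⟩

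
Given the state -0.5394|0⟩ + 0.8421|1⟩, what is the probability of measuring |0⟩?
0.291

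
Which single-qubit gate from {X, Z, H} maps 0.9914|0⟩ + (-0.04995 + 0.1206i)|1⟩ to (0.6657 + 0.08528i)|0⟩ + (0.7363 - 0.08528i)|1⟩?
H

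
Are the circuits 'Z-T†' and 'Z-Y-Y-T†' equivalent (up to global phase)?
Yes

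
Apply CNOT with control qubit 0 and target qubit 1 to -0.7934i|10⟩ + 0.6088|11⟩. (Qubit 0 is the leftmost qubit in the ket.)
0.6088|10⟩ - 0.7934i|11⟩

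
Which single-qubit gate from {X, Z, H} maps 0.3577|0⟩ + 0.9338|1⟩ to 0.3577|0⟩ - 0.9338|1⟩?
Z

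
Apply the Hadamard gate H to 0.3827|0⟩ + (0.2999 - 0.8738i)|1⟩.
(0.4827 - 0.6179i)|0⟩ + (0.05855 + 0.6179i)|1⟩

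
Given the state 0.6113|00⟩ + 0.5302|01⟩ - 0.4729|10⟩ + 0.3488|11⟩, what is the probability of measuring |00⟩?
0.3737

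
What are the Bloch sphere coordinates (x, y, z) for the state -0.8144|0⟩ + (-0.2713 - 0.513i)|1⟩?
(0.4419, 0.8356, 0.3265)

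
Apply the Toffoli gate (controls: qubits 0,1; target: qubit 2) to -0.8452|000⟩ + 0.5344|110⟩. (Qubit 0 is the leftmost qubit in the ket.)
-0.8452|000⟩ + 0.5344|111⟩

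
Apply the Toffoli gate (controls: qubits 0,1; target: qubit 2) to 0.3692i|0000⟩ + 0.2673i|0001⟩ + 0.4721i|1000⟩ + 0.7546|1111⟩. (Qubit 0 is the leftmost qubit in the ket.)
0.3692i|0000⟩ + 0.2673i|0001⟩ + 0.4721i|1000⟩ + 0.7546|1101⟩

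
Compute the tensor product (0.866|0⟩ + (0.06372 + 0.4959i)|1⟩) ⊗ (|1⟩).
0.866|01⟩ + (0.06372 + 0.4959i)|11⟩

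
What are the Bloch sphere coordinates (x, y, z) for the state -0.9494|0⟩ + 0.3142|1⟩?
(-0.5966, 0, 0.8026)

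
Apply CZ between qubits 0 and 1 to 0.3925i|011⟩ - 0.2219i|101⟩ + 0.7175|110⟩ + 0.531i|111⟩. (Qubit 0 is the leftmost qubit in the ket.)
0.3925i|011⟩ - 0.2219i|101⟩ - 0.7175|110⟩ - 0.531i|111⟩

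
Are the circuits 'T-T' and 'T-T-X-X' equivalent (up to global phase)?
Yes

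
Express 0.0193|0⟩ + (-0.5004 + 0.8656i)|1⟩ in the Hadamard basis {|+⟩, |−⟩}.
(-0.3402 + 0.6121i)|+⟩ + (0.3675 - 0.6121i)|−⟩

With |ψ⟩ = α|0⟩ + β|1⟩, the Hadamard-basis coefficients are ⟨+|ψ⟩ = (α + β)/√2 and ⟨−|ψ⟩ = (α − β)/√2.
Here α = 0.0193, β = (-0.5004 + 0.8656i): (α + β)/√2 = (-0.3402 + 0.6121i), (α − β)/√2 = (0.3675 - 0.6121i).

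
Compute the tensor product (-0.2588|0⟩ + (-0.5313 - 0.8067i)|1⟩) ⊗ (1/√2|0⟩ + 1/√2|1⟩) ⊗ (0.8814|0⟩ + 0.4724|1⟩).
-0.1613|000⟩ - 0.08645|001⟩ - 0.1613|010⟩ - 0.08645|011⟩ + (-0.3311 - 0.5028i)|100⟩ + (-0.1775 - 0.2695i)|101⟩ + (-0.3311 - 0.5028i)|110⟩ + (-0.1775 - 0.2695i)|111⟩

amp(|b₁b₂…⟩) = product of the factor amplitudes for bits b₁, b₂, …; only kets whose every factor amplitude is nonzero survive.
|000⟩: (-0.2588)(1/√2)(0.8814) = -0.1613
|001⟩: (-0.2588)(1/√2)(0.4724) = -0.08645
|010⟩: (-0.2588)(1/√2)(0.8814) = -0.1613
|011⟩: (-0.2588)(1/√2)(0.4724) = -0.08645
|100⟩: (-0.5313 - 0.8067i)(1/√2)(0.8814) = (-0.3311 - 0.5028i)
|101⟩: (-0.5313 - 0.8067i)(1/√2)(0.4724) = (-0.1775 - 0.2695i)
|110⟩: (-0.5313 - 0.8067i)(1/√2)(0.8814) = (-0.3311 - 0.5028i)
|111⟩: (-0.5313 - 0.8067i)(1/√2)(0.4724) = (-0.1775 - 0.2695i)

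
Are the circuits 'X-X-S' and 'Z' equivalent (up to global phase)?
No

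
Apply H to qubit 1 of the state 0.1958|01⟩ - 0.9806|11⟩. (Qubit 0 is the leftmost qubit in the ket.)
0.1385|00⟩ - 0.1385|01⟩ - 0.6934|10⟩ + 0.6934|11⟩

H on qubit 1 mixes each pair of kets that differ only in qubit 1: amplitudes (a, b) of (|…0…⟩, |…1…⟩) become ((a + b)/√2, (a − b)/√2). Kets absent from the input have amplitude 0.
(|00⟩, |01⟩): (a, b) = (0, 0.1958) → (0.1385, -0.1385)
(|10⟩, |11⟩): (a, b) = (0, -0.9806) → (-0.6934, 0.6934)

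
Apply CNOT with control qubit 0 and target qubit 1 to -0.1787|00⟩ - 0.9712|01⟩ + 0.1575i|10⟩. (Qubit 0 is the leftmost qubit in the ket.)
-0.1787|00⟩ - 0.9712|01⟩ + 0.1575i|11⟩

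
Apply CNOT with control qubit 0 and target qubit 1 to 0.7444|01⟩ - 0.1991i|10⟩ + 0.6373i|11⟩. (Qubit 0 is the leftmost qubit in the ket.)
0.7444|01⟩ + 0.6373i|10⟩ - 0.1991i|11⟩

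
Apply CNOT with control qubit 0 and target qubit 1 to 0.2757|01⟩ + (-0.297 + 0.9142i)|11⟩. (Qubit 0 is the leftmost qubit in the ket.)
0.2757|01⟩ + (-0.297 + 0.9142i)|10⟩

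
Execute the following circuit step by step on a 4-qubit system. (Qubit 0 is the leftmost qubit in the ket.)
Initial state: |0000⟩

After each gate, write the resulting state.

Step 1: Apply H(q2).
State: 1/√2|0000⟩ + 1/√2|0010⟩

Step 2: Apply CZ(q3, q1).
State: 1/√2|0000⟩ + 1/√2|0010⟩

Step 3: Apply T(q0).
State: 1/√2|0000⟩ + 1/√2|0010⟩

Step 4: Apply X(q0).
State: 1/√2|1000⟩ + 1/√2|1010⟩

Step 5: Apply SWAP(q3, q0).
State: 1/√2|0001⟩ + 1/√2|0011⟩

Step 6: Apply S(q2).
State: 1/√2|0001⟩ + (1/√2)i|0011⟩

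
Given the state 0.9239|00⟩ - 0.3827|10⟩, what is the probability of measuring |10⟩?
0.1465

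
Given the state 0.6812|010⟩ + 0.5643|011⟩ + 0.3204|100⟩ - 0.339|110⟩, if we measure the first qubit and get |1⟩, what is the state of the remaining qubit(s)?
0.6869|00⟩ - 0.7268|10⟩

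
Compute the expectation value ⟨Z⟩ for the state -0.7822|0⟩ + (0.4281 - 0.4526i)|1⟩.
0.2237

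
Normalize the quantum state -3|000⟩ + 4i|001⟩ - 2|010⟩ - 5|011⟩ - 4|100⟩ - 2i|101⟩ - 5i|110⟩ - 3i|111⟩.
-0.2887|000⟩ + 0.3849i|001⟩ - 0.1925|010⟩ - 0.4811|011⟩ - 0.3849|100⟩ - 0.1925i|101⟩ - 0.4811i|110⟩ - 0.2887i|111⟩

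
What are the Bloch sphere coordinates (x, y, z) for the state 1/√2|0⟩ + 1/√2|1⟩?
(1, 0, 0)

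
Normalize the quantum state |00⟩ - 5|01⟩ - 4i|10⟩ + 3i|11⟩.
0.14|00⟩ - 0.7001|01⟩ - 0.5601i|10⟩ + 0.4201i|11⟩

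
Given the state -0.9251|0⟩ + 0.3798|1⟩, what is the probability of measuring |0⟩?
0.8558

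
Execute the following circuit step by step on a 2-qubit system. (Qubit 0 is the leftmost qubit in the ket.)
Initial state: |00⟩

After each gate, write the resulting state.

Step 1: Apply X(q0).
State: |10⟩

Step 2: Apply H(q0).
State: 1/√2|00⟩ - 1/√2|10⟩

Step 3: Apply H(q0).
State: |10⟩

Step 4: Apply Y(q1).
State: i|11⟩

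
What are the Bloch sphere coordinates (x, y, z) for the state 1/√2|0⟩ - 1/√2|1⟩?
(-1, 0, 0)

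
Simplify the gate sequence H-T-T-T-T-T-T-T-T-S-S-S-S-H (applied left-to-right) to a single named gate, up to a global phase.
I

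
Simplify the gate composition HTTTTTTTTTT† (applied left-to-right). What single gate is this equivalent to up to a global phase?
H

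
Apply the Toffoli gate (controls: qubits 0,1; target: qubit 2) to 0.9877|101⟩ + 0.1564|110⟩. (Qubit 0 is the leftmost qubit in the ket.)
0.9877|101⟩ + 0.1564|111⟩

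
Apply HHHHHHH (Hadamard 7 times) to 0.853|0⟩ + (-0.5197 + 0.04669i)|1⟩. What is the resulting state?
(0.2357 + 0.03301i)|0⟩ + (0.9706 - 0.03301i)|1⟩

H² = I, so H^7 = H: a single Hadamard. With (a, b) = (0.853, (-0.5197 + 0.04669i)), H gives ((a + b)/√2, (a − b)/√2) = ((0.2357 + 0.03301i), (0.9706 - 0.03301i)).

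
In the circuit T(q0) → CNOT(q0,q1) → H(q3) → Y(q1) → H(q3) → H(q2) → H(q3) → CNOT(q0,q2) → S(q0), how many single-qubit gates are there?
7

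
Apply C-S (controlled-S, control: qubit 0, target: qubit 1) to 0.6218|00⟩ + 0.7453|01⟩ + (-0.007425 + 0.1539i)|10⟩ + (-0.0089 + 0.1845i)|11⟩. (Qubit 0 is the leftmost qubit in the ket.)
0.6218|00⟩ + 0.7453|01⟩ + (-0.007425 + 0.1539i)|10⟩ + (-0.1845 - 0.0089i)|11⟩

C-S leaves the control-|0⟩ kets |00⟩, |01⟩ unchanged and applies S to qubit 1 on the control-|1⟩ pair (|10⟩, |11⟩).
S = [[1, 0], [0, i]].
With a = amp(|10⟩) = (-0.007425 + 0.1539i) and b = amp(|11⟩) = (-0.0089 + 0.1845i):
new amp(|10⟩) = (1)·a = (-0.007425 + 0.1539i)
new amp(|11⟩) = (i)·b = (-0.1845 - 0.0089i)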